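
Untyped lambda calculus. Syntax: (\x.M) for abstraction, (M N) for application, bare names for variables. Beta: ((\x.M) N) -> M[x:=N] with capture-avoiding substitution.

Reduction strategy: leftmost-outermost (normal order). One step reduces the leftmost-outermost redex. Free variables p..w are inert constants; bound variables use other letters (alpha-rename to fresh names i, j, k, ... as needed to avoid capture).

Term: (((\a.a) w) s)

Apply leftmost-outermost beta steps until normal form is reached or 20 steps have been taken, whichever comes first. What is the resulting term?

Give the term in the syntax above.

Answer: (w s)

Derivation:
Step 0: (((\a.a) w) s)
Step 1: (w s)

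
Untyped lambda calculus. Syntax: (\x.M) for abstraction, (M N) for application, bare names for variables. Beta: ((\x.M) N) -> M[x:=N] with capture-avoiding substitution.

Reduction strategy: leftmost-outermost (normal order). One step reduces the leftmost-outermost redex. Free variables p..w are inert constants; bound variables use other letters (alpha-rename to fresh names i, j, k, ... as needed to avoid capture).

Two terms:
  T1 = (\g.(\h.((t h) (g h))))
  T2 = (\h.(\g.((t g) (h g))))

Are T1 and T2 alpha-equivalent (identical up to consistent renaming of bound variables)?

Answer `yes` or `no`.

Answer: yes

Derivation:
Term 1: (\g.(\h.((t h) (g h))))
Term 2: (\h.(\g.((t g) (h g))))
Alpha-equivalence: compare structure up to binder renaming.
Result: True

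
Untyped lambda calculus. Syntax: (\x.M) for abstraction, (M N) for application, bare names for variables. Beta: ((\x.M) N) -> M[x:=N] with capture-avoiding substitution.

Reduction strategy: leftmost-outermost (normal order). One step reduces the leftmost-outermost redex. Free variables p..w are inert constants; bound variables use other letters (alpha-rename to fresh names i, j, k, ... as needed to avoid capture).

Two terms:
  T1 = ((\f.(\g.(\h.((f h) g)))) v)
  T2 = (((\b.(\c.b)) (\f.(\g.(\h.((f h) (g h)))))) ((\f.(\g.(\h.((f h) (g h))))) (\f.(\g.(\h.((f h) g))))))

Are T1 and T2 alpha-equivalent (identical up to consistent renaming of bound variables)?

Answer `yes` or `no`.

Term 1: ((\f.(\g.(\h.((f h) g)))) v)
Term 2: (((\b.(\c.b)) (\f.(\g.(\h.((f h) (g h)))))) ((\f.(\g.(\h.((f h) (g h))))) (\f.(\g.(\h.((f h) g))))))
Alpha-equivalence: compare structure up to binder renaming.
Result: False

Answer: no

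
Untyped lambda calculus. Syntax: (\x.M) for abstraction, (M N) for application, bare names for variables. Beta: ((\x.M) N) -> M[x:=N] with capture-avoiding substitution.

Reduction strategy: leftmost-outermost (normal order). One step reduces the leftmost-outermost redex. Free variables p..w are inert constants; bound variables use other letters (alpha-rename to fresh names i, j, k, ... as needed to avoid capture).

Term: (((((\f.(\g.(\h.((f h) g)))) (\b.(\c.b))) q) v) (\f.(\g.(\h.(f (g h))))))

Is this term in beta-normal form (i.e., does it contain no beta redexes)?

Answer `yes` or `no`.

Term: (((((\f.(\g.(\h.((f h) g)))) (\b.(\c.b))) q) v) (\f.(\g.(\h.(f (g h))))))
Found 1 beta redex(es).

Answer: no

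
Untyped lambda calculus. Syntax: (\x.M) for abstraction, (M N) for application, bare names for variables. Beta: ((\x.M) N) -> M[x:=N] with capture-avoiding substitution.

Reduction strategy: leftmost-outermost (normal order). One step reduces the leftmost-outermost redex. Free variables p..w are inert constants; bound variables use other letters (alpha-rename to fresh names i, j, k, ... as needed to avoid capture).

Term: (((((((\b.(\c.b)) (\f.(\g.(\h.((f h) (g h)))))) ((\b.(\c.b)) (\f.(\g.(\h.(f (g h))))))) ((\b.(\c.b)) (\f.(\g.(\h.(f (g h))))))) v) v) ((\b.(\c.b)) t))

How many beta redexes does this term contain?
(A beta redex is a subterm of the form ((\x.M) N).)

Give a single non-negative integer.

Answer: 4

Derivation:
Term: (((((((\b.(\c.b)) (\f.(\g.(\h.((f h) (g h)))))) ((\b.(\c.b)) (\f.(\g.(\h.(f (g h))))))) ((\b.(\c.b)) (\f.(\g.(\h.(f (g h))))))) v) v) ((\b.(\c.b)) t))
  Redex: ((\b.(\c.b)) (\f.(\g.(\h.((f h) (g h))))))
  Redex: ((\b.(\c.b)) (\f.(\g.(\h.(f (g h))))))
  Redex: ((\b.(\c.b)) (\f.(\g.(\h.(f (g h))))))
  Redex: ((\b.(\c.b)) t)
Total redexes: 4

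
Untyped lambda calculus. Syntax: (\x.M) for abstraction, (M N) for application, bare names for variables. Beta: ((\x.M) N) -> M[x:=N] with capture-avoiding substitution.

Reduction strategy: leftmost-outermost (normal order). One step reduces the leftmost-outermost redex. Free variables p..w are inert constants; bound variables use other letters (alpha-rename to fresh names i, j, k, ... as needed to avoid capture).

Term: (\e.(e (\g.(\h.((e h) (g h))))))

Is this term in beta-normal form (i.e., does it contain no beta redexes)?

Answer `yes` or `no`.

Answer: yes

Derivation:
Term: (\e.(e (\g.(\h.((e h) (g h))))))
No beta redexes found.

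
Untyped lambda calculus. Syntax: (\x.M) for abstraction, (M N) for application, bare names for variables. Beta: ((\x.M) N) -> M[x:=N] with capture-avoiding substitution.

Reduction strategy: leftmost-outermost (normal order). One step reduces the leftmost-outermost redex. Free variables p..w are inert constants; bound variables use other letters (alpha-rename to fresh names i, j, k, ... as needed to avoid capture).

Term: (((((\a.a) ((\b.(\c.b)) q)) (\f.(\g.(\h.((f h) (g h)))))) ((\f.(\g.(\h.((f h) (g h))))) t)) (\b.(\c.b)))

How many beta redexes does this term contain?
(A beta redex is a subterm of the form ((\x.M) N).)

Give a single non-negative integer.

Answer: 3

Derivation:
Term: (((((\a.a) ((\b.(\c.b)) q)) (\f.(\g.(\h.((f h) (g h)))))) ((\f.(\g.(\h.((f h) (g h))))) t)) (\b.(\c.b)))
  Redex: ((\a.a) ((\b.(\c.b)) q))
  Redex: ((\b.(\c.b)) q)
  Redex: ((\f.(\g.(\h.((f h) (g h))))) t)
Total redexes: 3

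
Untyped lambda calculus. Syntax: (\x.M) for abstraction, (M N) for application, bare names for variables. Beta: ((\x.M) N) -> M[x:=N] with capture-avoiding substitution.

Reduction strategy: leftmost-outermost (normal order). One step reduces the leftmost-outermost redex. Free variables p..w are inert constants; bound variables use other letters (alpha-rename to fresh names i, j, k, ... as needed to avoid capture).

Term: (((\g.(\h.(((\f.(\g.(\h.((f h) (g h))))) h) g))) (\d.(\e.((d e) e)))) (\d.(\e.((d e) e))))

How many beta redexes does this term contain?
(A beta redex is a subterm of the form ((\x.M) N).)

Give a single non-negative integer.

Answer: 2

Derivation:
Term: (((\g.(\h.(((\f.(\g.(\h.((f h) (g h))))) h) g))) (\d.(\e.((d e) e)))) (\d.(\e.((d e) e))))
  Redex: ((\g.(\h.(((\f.(\g.(\h.((f h) (g h))))) h) g))) (\d.(\e.((d e) e))))
  Redex: ((\f.(\g.(\h.((f h) (g h))))) h)
Total redexes: 2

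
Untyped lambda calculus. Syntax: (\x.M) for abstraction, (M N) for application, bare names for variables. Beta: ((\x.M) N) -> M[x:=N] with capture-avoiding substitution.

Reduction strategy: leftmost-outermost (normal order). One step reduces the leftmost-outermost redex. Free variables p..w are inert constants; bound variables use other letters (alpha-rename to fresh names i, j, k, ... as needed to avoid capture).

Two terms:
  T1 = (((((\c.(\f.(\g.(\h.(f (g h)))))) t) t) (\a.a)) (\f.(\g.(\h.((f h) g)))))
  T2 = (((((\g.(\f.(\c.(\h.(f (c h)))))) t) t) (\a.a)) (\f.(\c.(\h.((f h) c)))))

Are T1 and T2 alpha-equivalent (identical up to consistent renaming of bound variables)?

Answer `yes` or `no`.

Answer: yes

Derivation:
Term 1: (((((\c.(\f.(\g.(\h.(f (g h)))))) t) t) (\a.a)) (\f.(\g.(\h.((f h) g)))))
Term 2: (((((\g.(\f.(\c.(\h.(f (c h)))))) t) t) (\a.a)) (\f.(\c.(\h.((f h) c)))))
Alpha-equivalence: compare structure up to binder renaming.
Result: True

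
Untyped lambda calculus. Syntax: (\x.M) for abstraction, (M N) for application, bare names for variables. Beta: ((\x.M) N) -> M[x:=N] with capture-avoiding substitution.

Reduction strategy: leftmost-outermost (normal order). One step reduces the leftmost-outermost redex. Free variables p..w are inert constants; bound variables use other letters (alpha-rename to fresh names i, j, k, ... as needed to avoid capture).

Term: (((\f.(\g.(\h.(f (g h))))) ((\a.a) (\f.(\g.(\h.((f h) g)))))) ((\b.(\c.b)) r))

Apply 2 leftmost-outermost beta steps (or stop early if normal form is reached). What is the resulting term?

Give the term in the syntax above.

Step 0: (((\f.(\g.(\h.(f (g h))))) ((\a.a) (\f.(\g.(\h.((f h) g)))))) ((\b.(\c.b)) r))
Step 1: ((\g.(\h.(((\a.a) (\f.(\g.(\h.((f h) g))))) (g h)))) ((\b.(\c.b)) r))
Step 2: (\h.(((\a.a) (\f.(\g.(\h.((f h) g))))) (((\b.(\c.b)) r) h)))

Answer: (\h.(((\a.a) (\f.(\g.(\h.((f h) g))))) (((\b.(\c.b)) r) h)))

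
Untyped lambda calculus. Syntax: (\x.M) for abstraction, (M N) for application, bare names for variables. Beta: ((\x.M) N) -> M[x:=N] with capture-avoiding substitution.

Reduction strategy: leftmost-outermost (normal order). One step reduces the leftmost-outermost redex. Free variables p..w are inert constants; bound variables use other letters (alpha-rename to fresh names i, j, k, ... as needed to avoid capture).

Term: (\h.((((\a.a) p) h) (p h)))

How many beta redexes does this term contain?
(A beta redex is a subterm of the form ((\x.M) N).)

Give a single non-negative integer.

Answer: 1

Derivation:
Term: (\h.((((\a.a) p) h) (p h)))
  Redex: ((\a.a) p)
Total redexes: 1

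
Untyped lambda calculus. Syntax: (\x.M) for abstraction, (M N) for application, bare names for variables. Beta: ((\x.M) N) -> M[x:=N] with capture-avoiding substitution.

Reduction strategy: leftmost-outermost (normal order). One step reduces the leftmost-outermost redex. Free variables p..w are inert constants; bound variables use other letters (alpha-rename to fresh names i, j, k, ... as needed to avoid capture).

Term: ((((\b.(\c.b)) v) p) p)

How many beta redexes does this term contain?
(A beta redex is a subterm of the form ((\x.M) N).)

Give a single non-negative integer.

Answer: 1

Derivation:
Term: ((((\b.(\c.b)) v) p) p)
  Redex: ((\b.(\c.b)) v)
Total redexes: 1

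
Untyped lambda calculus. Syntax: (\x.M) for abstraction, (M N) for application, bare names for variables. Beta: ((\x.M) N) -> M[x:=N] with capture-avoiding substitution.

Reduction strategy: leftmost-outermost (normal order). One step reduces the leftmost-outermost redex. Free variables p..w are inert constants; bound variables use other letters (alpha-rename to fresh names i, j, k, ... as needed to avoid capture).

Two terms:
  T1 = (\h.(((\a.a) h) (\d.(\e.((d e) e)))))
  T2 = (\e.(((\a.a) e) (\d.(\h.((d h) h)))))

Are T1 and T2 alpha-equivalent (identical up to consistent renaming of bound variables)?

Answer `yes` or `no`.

Term 1: (\h.(((\a.a) h) (\d.(\e.((d e) e)))))
Term 2: (\e.(((\a.a) e) (\d.(\h.((d h) h)))))
Alpha-equivalence: compare structure up to binder renaming.
Result: True

Answer: yes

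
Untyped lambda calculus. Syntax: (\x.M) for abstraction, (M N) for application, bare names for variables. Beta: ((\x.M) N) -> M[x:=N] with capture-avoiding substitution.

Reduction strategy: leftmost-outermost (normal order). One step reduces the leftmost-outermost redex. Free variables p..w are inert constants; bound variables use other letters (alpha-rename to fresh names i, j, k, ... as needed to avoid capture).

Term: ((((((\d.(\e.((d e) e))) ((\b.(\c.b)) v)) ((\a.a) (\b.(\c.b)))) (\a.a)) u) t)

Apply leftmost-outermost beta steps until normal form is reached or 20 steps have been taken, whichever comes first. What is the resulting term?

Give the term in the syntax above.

Step 0: ((((((\d.(\e.((d e) e))) ((\b.(\c.b)) v)) ((\a.a) (\b.(\c.b)))) (\a.a)) u) t)
Step 1: (((((\e.((((\b.(\c.b)) v) e) e)) ((\a.a) (\b.(\c.b)))) (\a.a)) u) t)
Step 2: (((((((\b.(\c.b)) v) ((\a.a) (\b.(\c.b)))) ((\a.a) (\b.(\c.b)))) (\a.a)) u) t)
Step 3: ((((((\c.v) ((\a.a) (\b.(\c.b)))) ((\a.a) (\b.(\c.b)))) (\a.a)) u) t)
Step 4: ((((v ((\a.a) (\b.(\c.b)))) (\a.a)) u) t)
Step 5: ((((v (\b.(\c.b))) (\a.a)) u) t)

Answer: ((((v (\b.(\c.b))) (\a.a)) u) t)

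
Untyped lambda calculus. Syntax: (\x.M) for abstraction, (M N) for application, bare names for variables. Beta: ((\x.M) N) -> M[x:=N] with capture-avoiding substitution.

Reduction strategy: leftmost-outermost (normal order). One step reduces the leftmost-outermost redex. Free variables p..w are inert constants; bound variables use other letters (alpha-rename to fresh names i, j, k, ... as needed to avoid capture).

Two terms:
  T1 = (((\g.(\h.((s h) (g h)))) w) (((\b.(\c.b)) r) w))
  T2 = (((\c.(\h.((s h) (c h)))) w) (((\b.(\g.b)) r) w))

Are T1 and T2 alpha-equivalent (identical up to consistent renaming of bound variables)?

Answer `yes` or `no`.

Term 1: (((\g.(\h.((s h) (g h)))) w) (((\b.(\c.b)) r) w))
Term 2: (((\c.(\h.((s h) (c h)))) w) (((\b.(\g.b)) r) w))
Alpha-equivalence: compare structure up to binder renaming.
Result: True

Answer: yes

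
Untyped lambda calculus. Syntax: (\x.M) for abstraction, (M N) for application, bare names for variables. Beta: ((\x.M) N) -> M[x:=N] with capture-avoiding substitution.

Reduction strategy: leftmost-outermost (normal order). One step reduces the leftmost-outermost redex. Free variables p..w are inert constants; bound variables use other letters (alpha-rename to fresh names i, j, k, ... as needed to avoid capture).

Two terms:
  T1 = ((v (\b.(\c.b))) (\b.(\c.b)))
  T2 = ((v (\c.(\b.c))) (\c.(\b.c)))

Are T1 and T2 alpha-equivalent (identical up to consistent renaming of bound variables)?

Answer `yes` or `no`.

Term 1: ((v (\b.(\c.b))) (\b.(\c.b)))
Term 2: ((v (\c.(\b.c))) (\c.(\b.c)))
Alpha-equivalence: compare structure up to binder renaming.
Result: True

Answer: yes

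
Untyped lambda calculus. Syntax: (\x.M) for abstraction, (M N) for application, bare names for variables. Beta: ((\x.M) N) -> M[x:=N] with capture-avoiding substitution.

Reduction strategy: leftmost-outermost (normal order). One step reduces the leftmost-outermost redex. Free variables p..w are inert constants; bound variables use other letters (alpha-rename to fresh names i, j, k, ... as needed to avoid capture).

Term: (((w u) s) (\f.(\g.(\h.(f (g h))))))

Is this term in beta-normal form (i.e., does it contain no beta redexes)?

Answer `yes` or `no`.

Answer: yes

Derivation:
Term: (((w u) s) (\f.(\g.(\h.(f (g h))))))
No beta redexes found.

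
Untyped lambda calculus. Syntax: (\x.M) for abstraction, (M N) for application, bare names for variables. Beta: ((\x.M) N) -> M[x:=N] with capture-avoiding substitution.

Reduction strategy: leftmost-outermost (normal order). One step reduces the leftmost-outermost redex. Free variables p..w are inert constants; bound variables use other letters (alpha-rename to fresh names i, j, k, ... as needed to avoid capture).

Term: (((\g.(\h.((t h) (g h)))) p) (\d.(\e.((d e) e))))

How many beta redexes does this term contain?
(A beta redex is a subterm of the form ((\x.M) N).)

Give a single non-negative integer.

Answer: 1

Derivation:
Term: (((\g.(\h.((t h) (g h)))) p) (\d.(\e.((d e) e))))
  Redex: ((\g.(\h.((t h) (g h)))) p)
Total redexes: 1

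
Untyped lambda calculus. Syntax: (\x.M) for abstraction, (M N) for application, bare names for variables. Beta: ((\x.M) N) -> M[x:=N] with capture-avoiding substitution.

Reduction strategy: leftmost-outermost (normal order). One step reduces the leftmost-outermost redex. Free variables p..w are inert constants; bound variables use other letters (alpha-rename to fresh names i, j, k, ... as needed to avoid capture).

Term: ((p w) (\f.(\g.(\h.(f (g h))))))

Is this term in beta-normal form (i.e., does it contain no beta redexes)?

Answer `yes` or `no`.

Answer: yes

Derivation:
Term: ((p w) (\f.(\g.(\h.(f (g h))))))
No beta redexes found.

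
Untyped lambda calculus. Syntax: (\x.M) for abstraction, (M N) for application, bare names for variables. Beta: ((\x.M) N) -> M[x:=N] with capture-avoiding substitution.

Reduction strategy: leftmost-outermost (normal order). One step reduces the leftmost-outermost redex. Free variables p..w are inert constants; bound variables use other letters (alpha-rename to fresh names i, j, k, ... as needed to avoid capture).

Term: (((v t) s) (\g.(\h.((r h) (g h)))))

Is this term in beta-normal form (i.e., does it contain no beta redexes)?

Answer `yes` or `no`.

Answer: yes

Derivation:
Term: (((v t) s) (\g.(\h.((r h) (g h)))))
No beta redexes found.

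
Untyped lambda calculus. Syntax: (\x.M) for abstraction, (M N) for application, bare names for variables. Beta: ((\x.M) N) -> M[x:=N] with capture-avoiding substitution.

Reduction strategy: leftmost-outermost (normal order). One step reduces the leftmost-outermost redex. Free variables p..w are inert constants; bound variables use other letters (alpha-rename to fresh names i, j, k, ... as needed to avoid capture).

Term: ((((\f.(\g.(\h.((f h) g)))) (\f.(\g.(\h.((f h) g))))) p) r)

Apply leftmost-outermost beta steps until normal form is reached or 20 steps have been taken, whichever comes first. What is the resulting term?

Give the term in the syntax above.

Answer: (\h.((r h) p))

Derivation:
Step 0: ((((\f.(\g.(\h.((f h) g)))) (\f.(\g.(\h.((f h) g))))) p) r)
Step 1: (((\g.(\h.(((\f.(\g.(\h.((f h) g)))) h) g))) p) r)
Step 2: ((\h.(((\f.(\g.(\h.((f h) g)))) h) p)) r)
Step 3: (((\f.(\g.(\h.((f h) g)))) r) p)
Step 4: ((\g.(\h.((r h) g))) p)
Step 5: (\h.((r h) p))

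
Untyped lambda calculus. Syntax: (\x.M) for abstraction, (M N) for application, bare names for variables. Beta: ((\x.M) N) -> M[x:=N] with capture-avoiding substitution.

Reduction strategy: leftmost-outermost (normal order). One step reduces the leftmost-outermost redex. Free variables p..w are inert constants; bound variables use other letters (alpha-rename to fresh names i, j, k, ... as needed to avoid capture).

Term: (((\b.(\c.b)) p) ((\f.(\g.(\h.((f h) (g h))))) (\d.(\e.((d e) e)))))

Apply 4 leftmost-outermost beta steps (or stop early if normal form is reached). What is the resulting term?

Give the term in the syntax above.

Answer: p

Derivation:
Step 0: (((\b.(\c.b)) p) ((\f.(\g.(\h.((f h) (g h))))) (\d.(\e.((d e) e)))))
Step 1: ((\c.p) ((\f.(\g.(\h.((f h) (g h))))) (\d.(\e.((d e) e)))))
Step 2: p
Step 3: (normal form reached)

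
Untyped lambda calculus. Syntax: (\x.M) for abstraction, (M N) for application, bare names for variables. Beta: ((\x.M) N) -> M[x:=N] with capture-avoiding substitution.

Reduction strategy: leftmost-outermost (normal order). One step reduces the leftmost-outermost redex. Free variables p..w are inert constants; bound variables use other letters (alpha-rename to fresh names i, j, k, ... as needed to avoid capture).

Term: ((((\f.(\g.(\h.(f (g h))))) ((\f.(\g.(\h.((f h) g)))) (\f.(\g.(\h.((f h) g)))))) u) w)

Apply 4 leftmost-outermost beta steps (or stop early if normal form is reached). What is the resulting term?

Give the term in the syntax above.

Answer: ((\g.(\h.(((\f.(\g.(\h.((f h) g)))) h) g))) (u w))

Derivation:
Step 0: ((((\f.(\g.(\h.(f (g h))))) ((\f.(\g.(\h.((f h) g)))) (\f.(\g.(\h.((f h) g)))))) u) w)
Step 1: (((\g.(\h.(((\f.(\g.(\h.((f h) g)))) (\f.(\g.(\h.((f h) g))))) (g h)))) u) w)
Step 2: ((\h.(((\f.(\g.(\h.((f h) g)))) (\f.(\g.(\h.((f h) g))))) (u h))) w)
Step 3: (((\f.(\g.(\h.((f h) g)))) (\f.(\g.(\h.((f h) g))))) (u w))
Step 4: ((\g.(\h.(((\f.(\g.(\h.((f h) g)))) h) g))) (u w))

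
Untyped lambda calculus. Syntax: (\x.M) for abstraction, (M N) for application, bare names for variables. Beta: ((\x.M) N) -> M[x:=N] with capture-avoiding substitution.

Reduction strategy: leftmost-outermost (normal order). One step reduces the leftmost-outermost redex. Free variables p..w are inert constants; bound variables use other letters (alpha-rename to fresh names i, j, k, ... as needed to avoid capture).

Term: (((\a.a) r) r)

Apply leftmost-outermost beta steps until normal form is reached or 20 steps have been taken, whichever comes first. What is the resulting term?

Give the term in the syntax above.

Step 0: (((\a.a) r) r)
Step 1: (r r)

Answer: (r r)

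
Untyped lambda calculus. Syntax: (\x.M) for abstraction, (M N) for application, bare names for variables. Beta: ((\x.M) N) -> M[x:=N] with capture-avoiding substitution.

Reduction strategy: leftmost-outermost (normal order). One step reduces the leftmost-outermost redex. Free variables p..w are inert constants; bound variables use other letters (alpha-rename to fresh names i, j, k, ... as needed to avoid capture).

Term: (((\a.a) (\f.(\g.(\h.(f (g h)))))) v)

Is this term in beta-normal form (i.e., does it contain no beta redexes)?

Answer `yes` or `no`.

Answer: no

Derivation:
Term: (((\a.a) (\f.(\g.(\h.(f (g h)))))) v)
Found 1 beta redex(es).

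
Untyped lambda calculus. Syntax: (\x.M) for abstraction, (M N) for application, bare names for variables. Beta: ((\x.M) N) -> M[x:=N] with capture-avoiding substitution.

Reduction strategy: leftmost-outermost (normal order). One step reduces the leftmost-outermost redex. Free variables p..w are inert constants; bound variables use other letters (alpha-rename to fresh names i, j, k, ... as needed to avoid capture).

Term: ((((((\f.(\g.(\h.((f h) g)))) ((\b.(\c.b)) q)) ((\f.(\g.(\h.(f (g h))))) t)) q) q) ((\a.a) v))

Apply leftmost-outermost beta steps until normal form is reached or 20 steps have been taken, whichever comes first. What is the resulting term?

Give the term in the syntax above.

Step 0: ((((((\f.(\g.(\h.((f h) g)))) ((\b.(\c.b)) q)) ((\f.(\g.(\h.(f (g h))))) t)) q) q) ((\a.a) v))
Step 1: (((((\g.(\h.((((\b.(\c.b)) q) h) g))) ((\f.(\g.(\h.(f (g h))))) t)) q) q) ((\a.a) v))
Step 2: ((((\h.((((\b.(\c.b)) q) h) ((\f.(\g.(\h.(f (g h))))) t))) q) q) ((\a.a) v))
Step 3: ((((((\b.(\c.b)) q) q) ((\f.(\g.(\h.(f (g h))))) t)) q) ((\a.a) v))
Step 4: (((((\c.q) q) ((\f.(\g.(\h.(f (g h))))) t)) q) ((\a.a) v))
Step 5: (((q ((\f.(\g.(\h.(f (g h))))) t)) q) ((\a.a) v))
Step 6: (((q (\g.(\h.(t (g h))))) q) ((\a.a) v))
Step 7: (((q (\g.(\h.(t (g h))))) q) v)

Answer: (((q (\g.(\h.(t (g h))))) q) v)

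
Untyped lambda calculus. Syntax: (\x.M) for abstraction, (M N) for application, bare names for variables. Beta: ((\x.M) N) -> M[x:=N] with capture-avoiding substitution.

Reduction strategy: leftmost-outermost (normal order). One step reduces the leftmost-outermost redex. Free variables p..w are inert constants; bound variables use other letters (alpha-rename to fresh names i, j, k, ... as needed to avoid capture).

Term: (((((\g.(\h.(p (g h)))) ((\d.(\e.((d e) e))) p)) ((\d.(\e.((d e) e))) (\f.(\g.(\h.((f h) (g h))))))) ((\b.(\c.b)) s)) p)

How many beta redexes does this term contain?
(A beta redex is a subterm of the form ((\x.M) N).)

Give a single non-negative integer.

Answer: 4

Derivation:
Term: (((((\g.(\h.(p (g h)))) ((\d.(\e.((d e) e))) p)) ((\d.(\e.((d e) e))) (\f.(\g.(\h.((f h) (g h))))))) ((\b.(\c.b)) s)) p)
  Redex: ((\g.(\h.(p (g h)))) ((\d.(\e.((d e) e))) p))
  Redex: ((\d.(\e.((d e) e))) p)
  Redex: ((\d.(\e.((d e) e))) (\f.(\g.(\h.((f h) (g h))))))
  Redex: ((\b.(\c.b)) s)
Total redexes: 4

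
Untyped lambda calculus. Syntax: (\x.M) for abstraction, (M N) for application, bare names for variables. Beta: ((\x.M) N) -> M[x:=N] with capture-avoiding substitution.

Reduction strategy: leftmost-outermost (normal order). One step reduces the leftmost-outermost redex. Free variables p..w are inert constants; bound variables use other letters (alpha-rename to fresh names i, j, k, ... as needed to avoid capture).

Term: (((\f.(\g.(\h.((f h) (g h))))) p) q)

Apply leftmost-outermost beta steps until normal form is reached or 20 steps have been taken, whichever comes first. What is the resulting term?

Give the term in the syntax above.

Step 0: (((\f.(\g.(\h.((f h) (g h))))) p) q)
Step 1: ((\g.(\h.((p h) (g h)))) q)
Step 2: (\h.((p h) (q h)))

Answer: (\h.((p h) (q h)))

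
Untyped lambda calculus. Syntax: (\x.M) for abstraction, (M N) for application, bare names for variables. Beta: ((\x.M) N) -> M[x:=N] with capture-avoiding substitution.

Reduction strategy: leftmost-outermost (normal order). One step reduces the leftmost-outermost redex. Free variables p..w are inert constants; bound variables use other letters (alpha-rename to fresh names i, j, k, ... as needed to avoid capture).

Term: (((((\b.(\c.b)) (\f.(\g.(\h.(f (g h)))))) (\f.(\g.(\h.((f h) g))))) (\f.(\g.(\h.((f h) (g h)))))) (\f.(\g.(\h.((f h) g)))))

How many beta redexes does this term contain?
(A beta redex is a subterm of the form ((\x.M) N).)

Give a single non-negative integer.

Answer: 1

Derivation:
Term: (((((\b.(\c.b)) (\f.(\g.(\h.(f (g h)))))) (\f.(\g.(\h.((f h) g))))) (\f.(\g.(\h.((f h) (g h)))))) (\f.(\g.(\h.((f h) g)))))
  Redex: ((\b.(\c.b)) (\f.(\g.(\h.(f (g h))))))
Total redexes: 1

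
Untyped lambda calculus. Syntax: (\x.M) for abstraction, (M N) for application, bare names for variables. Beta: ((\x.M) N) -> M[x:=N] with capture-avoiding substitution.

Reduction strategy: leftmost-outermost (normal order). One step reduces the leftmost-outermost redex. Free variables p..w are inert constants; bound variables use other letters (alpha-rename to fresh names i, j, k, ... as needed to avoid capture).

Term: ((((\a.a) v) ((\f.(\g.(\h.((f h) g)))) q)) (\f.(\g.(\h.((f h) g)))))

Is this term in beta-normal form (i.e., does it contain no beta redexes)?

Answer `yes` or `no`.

Term: ((((\a.a) v) ((\f.(\g.(\h.((f h) g)))) q)) (\f.(\g.(\h.((f h) g)))))
Found 2 beta redex(es).

Answer: no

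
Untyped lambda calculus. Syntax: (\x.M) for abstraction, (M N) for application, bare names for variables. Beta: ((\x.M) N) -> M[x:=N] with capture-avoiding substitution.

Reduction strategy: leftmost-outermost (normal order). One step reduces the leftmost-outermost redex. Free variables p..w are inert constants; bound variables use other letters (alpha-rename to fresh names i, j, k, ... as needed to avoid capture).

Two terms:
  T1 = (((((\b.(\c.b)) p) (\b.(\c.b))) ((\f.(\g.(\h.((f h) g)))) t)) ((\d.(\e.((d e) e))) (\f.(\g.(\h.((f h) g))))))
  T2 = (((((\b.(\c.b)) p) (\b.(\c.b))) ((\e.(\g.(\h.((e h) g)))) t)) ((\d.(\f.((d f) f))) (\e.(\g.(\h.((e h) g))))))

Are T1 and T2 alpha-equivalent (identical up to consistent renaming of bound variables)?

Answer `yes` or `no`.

Answer: yes

Derivation:
Term 1: (((((\b.(\c.b)) p) (\b.(\c.b))) ((\f.(\g.(\h.((f h) g)))) t)) ((\d.(\e.((d e) e))) (\f.(\g.(\h.((f h) g))))))
Term 2: (((((\b.(\c.b)) p) (\b.(\c.b))) ((\e.(\g.(\h.((e h) g)))) t)) ((\d.(\f.((d f) f))) (\e.(\g.(\h.((e h) g))))))
Alpha-equivalence: compare structure up to binder renaming.
Result: True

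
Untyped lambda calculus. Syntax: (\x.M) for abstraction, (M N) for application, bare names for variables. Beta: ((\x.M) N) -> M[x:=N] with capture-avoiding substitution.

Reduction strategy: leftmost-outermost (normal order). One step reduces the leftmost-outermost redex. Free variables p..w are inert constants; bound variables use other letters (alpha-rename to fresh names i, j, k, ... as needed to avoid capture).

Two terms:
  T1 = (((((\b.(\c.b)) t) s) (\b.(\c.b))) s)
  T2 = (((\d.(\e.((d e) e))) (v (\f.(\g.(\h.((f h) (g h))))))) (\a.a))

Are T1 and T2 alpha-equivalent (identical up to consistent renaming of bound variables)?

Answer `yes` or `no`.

Term 1: (((((\b.(\c.b)) t) s) (\b.(\c.b))) s)
Term 2: (((\d.(\e.((d e) e))) (v (\f.(\g.(\h.((f h) (g h))))))) (\a.a))
Alpha-equivalence: compare structure up to binder renaming.
Result: False

Answer: no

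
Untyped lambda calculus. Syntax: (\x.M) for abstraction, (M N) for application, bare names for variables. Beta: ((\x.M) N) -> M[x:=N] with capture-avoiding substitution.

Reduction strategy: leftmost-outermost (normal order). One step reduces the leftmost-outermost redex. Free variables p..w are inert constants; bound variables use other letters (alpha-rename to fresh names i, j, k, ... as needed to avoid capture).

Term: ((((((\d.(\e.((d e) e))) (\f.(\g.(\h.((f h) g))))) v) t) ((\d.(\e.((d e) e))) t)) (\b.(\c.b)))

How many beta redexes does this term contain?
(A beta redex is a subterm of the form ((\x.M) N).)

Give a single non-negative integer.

Term: ((((((\d.(\e.((d e) e))) (\f.(\g.(\h.((f h) g))))) v) t) ((\d.(\e.((d e) e))) t)) (\b.(\c.b)))
  Redex: ((\d.(\e.((d e) e))) (\f.(\g.(\h.((f h) g)))))
  Redex: ((\d.(\e.((d e) e))) t)
Total redexes: 2

Answer: 2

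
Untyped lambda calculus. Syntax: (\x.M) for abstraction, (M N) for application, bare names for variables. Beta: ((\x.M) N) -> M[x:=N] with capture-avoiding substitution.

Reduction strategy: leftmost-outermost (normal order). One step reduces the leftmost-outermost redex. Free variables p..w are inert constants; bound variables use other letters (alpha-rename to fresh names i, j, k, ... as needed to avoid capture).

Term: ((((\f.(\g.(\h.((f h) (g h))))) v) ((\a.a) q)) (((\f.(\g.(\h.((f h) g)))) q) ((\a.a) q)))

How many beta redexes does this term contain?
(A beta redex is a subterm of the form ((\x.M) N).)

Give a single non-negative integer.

Answer: 4

Derivation:
Term: ((((\f.(\g.(\h.((f h) (g h))))) v) ((\a.a) q)) (((\f.(\g.(\h.((f h) g)))) q) ((\a.a) q)))
  Redex: ((\f.(\g.(\h.((f h) (g h))))) v)
  Redex: ((\a.a) q)
  Redex: ((\f.(\g.(\h.((f h) g)))) q)
  Redex: ((\a.a) q)
Total redexes: 4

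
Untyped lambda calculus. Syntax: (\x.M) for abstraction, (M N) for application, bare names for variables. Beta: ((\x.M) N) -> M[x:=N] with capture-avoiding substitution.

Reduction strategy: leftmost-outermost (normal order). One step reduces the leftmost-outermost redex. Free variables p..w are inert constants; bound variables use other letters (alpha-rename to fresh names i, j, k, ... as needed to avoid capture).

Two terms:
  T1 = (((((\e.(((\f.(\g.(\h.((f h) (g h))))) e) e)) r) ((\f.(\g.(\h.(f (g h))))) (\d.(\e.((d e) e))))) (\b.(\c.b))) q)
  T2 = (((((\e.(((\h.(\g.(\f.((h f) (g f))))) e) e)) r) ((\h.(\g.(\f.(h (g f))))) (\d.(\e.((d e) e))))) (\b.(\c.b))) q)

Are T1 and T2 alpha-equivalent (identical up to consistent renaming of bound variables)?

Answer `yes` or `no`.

Answer: yes

Derivation:
Term 1: (((((\e.(((\f.(\g.(\h.((f h) (g h))))) e) e)) r) ((\f.(\g.(\h.(f (g h))))) (\d.(\e.((d e) e))))) (\b.(\c.b))) q)
Term 2: (((((\e.(((\h.(\g.(\f.((h f) (g f))))) e) e)) r) ((\h.(\g.(\f.(h (g f))))) (\d.(\e.((d e) e))))) (\b.(\c.b))) q)
Alpha-equivalence: compare structure up to binder renaming.
Result: True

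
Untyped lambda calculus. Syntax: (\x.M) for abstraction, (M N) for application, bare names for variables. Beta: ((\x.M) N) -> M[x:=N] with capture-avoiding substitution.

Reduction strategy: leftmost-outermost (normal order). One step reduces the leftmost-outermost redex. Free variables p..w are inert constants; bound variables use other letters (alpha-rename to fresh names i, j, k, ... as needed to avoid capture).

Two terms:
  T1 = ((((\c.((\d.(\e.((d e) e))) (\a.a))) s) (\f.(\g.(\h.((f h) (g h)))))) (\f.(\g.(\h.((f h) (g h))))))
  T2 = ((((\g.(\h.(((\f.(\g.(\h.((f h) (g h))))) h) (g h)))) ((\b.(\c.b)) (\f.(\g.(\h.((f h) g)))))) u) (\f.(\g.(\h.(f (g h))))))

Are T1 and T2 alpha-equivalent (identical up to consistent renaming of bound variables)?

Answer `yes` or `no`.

Answer: no

Derivation:
Term 1: ((((\c.((\d.(\e.((d e) e))) (\a.a))) s) (\f.(\g.(\h.((f h) (g h)))))) (\f.(\g.(\h.((f h) (g h))))))
Term 2: ((((\g.(\h.(((\f.(\g.(\h.((f h) (g h))))) h) (g h)))) ((\b.(\c.b)) (\f.(\g.(\h.((f h) g)))))) u) (\f.(\g.(\h.(f (g h))))))
Alpha-equivalence: compare structure up to binder renaming.
Result: False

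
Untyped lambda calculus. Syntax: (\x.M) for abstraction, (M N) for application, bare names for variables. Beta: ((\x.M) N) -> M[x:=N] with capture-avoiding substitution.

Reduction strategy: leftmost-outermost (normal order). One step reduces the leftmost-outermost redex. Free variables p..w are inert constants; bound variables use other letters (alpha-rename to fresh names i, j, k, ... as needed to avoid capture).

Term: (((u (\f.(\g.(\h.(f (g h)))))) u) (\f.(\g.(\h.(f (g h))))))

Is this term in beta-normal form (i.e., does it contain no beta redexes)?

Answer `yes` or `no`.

Term: (((u (\f.(\g.(\h.(f (g h)))))) u) (\f.(\g.(\h.(f (g h))))))
No beta redexes found.

Answer: yes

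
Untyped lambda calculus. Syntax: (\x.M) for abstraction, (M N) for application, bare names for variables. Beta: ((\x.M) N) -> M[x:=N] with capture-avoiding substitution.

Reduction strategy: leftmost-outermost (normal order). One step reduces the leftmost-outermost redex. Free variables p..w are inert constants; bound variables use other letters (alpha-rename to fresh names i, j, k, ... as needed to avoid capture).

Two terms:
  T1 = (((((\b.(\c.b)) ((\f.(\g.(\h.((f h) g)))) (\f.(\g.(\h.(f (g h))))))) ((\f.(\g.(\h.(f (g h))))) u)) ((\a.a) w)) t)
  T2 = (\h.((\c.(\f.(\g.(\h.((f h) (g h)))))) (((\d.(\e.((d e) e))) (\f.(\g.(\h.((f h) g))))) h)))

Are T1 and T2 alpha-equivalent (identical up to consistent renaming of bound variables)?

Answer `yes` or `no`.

Term 1: (((((\b.(\c.b)) ((\f.(\g.(\h.((f h) g)))) (\f.(\g.(\h.(f (g h))))))) ((\f.(\g.(\h.(f (g h))))) u)) ((\a.a) w)) t)
Term 2: (\h.((\c.(\f.(\g.(\h.((f h) (g h)))))) (((\d.(\e.((d e) e))) (\f.(\g.(\h.((f h) g))))) h)))
Alpha-equivalence: compare structure up to binder renaming.
Result: False

Answer: no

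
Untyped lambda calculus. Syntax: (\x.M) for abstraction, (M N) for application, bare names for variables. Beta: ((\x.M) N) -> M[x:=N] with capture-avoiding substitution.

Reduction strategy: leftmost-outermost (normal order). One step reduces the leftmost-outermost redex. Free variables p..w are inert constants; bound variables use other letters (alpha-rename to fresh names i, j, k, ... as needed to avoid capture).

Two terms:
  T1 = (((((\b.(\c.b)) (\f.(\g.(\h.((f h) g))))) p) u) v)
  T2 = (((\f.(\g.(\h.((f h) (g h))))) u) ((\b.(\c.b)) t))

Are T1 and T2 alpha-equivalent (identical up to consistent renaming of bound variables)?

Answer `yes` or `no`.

Term 1: (((((\b.(\c.b)) (\f.(\g.(\h.((f h) g))))) p) u) v)
Term 2: (((\f.(\g.(\h.((f h) (g h))))) u) ((\b.(\c.b)) t))
Alpha-equivalence: compare structure up to binder renaming.
Result: False

Answer: no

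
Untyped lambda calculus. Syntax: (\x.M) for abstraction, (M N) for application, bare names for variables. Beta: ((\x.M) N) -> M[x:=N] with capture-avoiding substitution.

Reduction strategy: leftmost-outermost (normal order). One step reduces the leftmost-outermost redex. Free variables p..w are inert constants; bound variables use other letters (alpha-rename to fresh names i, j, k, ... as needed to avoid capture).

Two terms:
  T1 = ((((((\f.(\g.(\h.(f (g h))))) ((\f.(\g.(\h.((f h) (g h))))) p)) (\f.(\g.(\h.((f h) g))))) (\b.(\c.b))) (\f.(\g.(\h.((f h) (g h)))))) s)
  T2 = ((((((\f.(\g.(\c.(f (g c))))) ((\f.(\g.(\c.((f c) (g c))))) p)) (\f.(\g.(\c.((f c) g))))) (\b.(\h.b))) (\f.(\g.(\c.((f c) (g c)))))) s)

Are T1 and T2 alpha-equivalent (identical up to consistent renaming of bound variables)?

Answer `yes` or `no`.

Term 1: ((((((\f.(\g.(\h.(f (g h))))) ((\f.(\g.(\h.((f h) (g h))))) p)) (\f.(\g.(\h.((f h) g))))) (\b.(\c.b))) (\f.(\g.(\h.((f h) (g h)))))) s)
Term 2: ((((((\f.(\g.(\c.(f (g c))))) ((\f.(\g.(\c.((f c) (g c))))) p)) (\f.(\g.(\c.((f c) g))))) (\b.(\h.b))) (\f.(\g.(\c.((f c) (g c)))))) s)
Alpha-equivalence: compare structure up to binder renaming.
Result: True

Answer: yes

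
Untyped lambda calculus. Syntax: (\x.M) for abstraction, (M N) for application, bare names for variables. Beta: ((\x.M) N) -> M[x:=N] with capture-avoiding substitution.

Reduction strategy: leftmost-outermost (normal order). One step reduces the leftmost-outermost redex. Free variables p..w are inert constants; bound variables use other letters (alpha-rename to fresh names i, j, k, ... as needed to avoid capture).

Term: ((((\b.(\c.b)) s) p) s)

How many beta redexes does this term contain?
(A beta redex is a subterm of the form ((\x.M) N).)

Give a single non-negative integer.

Answer: 1

Derivation:
Term: ((((\b.(\c.b)) s) p) s)
  Redex: ((\b.(\c.b)) s)
Total redexes: 1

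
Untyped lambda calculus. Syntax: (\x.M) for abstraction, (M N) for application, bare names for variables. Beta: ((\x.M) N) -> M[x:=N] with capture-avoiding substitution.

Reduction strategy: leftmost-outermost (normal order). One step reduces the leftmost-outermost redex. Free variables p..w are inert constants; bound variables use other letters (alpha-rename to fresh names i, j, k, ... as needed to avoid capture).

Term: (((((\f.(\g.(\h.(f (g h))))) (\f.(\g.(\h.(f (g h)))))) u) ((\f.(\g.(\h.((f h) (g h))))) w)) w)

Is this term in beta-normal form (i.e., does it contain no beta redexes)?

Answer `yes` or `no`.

Answer: no

Derivation:
Term: (((((\f.(\g.(\h.(f (g h))))) (\f.(\g.(\h.(f (g h)))))) u) ((\f.(\g.(\h.((f h) (g h))))) w)) w)
Found 2 beta redex(es).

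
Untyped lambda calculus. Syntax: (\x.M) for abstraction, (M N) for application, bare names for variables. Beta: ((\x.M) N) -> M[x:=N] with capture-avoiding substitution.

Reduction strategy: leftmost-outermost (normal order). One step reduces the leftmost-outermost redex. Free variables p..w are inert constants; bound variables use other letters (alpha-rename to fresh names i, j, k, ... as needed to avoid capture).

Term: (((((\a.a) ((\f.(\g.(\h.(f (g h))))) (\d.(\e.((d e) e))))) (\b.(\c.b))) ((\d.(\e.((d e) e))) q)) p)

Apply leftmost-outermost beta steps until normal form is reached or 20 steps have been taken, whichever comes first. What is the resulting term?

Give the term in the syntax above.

Step 0: (((((\a.a) ((\f.(\g.(\h.(f (g h))))) (\d.(\e.((d e) e))))) (\b.(\c.b))) ((\d.(\e.((d e) e))) q)) p)
Step 1: (((((\f.(\g.(\h.(f (g h))))) (\d.(\e.((d e) e)))) (\b.(\c.b))) ((\d.(\e.((d e) e))) q)) p)
Step 2: ((((\g.(\h.((\d.(\e.((d e) e))) (g h)))) (\b.(\c.b))) ((\d.(\e.((d e) e))) q)) p)
Step 3: (((\h.((\d.(\e.((d e) e))) ((\b.(\c.b)) h))) ((\d.(\e.((d e) e))) q)) p)
Step 4: (((\d.(\e.((d e) e))) ((\b.(\c.b)) ((\d.(\e.((d e) e))) q))) p)
Step 5: ((\e.((((\b.(\c.b)) ((\d.(\e.((d e) e))) q)) e) e)) p)
Step 6: ((((\b.(\c.b)) ((\d.(\e.((d e) e))) q)) p) p)
Step 7: (((\c.((\d.(\e.((d e) e))) q)) p) p)
Step 8: (((\d.(\e.((d e) e))) q) p)
Step 9: ((\e.((q e) e)) p)
Step 10: ((q p) p)

Answer: ((q p) p)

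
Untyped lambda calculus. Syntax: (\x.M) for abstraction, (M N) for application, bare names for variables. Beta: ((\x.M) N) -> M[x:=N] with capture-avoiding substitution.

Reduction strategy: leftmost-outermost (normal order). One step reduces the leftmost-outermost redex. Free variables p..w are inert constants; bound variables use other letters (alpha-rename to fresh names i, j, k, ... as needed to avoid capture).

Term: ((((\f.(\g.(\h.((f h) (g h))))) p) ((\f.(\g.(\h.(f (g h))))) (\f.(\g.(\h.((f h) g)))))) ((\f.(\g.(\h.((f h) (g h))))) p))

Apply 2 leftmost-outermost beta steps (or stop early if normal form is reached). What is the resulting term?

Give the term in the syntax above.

Step 0: ((((\f.(\g.(\h.((f h) (g h))))) p) ((\f.(\g.(\h.(f (g h))))) (\f.(\g.(\h.((f h) g)))))) ((\f.(\g.(\h.((f h) (g h))))) p))
Step 1: (((\g.(\h.((p h) (g h)))) ((\f.(\g.(\h.(f (g h))))) (\f.(\g.(\h.((f h) g)))))) ((\f.(\g.(\h.((f h) (g h))))) p))
Step 2: ((\h.((p h) (((\f.(\g.(\h.(f (g h))))) (\f.(\g.(\h.((f h) g))))) h))) ((\f.(\g.(\h.((f h) (g h))))) p))

Answer: ((\h.((p h) (((\f.(\g.(\h.(f (g h))))) (\f.(\g.(\h.((f h) g))))) h))) ((\f.(\g.(\h.((f h) (g h))))) p))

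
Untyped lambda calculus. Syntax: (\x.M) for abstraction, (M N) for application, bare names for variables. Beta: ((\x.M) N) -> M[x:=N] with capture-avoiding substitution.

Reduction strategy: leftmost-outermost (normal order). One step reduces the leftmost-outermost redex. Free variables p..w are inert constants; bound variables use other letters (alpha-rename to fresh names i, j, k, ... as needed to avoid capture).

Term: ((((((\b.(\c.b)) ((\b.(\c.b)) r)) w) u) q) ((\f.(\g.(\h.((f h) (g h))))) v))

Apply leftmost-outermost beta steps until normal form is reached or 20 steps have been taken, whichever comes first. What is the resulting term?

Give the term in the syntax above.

Step 0: ((((((\b.(\c.b)) ((\b.(\c.b)) r)) w) u) q) ((\f.(\g.(\h.((f h) (g h))))) v))
Step 1: (((((\c.((\b.(\c.b)) r)) w) u) q) ((\f.(\g.(\h.((f h) (g h))))) v))
Step 2: (((((\b.(\c.b)) r) u) q) ((\f.(\g.(\h.((f h) (g h))))) v))
Step 3: ((((\c.r) u) q) ((\f.(\g.(\h.((f h) (g h))))) v))
Step 4: ((r q) ((\f.(\g.(\h.((f h) (g h))))) v))
Step 5: ((r q) (\g.(\h.((v h) (g h)))))

Answer: ((r q) (\g.(\h.((v h) (g h)))))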